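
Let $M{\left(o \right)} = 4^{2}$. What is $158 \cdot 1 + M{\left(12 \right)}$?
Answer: $174$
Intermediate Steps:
$M{\left(o \right)} = 16$
$158 \cdot 1 + M{\left(12 \right)} = 158 \cdot 1 + 16 = 158 + 16 = 174$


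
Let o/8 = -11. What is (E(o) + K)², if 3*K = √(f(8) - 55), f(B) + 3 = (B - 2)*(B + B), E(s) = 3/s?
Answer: 294353/69696 - √38/44 ≈ 4.0833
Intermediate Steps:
o = -88 (o = 8*(-11) = -88)
f(B) = -3 + 2*B*(-2 + B) (f(B) = -3 + (B - 2)*(B + B) = -3 + (-2 + B)*(2*B) = -3 + 2*B*(-2 + B))
K = √38/3 (K = √((-3 - 4*8 + 2*8²) - 55)/3 = √((-3 - 32 + 2*64) - 55)/3 = √((-3 - 32 + 128) - 55)/3 = √(93 - 55)/3 = √38/3 ≈ 2.0548)
(E(o) + K)² = (3/(-88) + √38/3)² = (3*(-1/88) + √38/3)² = (-3/88 + √38/3)²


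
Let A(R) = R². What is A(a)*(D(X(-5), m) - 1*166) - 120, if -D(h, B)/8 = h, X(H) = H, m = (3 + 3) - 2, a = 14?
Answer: -24816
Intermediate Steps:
m = 4 (m = 6 - 2 = 4)
D(h, B) = -8*h
A(a)*(D(X(-5), m) - 1*166) - 120 = 14²*(-8*(-5) - 1*166) - 120 = 196*(40 - 166) - 120 = 196*(-126) - 120 = -24696 - 120 = -24816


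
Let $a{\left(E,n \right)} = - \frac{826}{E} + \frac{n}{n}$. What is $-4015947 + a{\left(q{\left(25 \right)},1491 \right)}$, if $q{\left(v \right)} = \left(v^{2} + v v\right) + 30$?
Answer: $- \frac{2570205853}{640} \approx -4.0159 \cdot 10^{6}$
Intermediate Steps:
$q{\left(v \right)} = 30 + 2 v^{2}$ ($q{\left(v \right)} = \left(v^{2} + v^{2}\right) + 30 = 2 v^{2} + 30 = 30 + 2 v^{2}$)
$a{\left(E,n \right)} = 1 - \frac{826}{E}$ ($a{\left(E,n \right)} = - \frac{826}{E} + 1 = 1 - \frac{826}{E}$)
$-4015947 + a{\left(q{\left(25 \right)},1491 \right)} = -4015947 + \frac{-826 + \left(30 + 2 \cdot 25^{2}\right)}{30 + 2 \cdot 25^{2}} = -4015947 + \frac{-826 + \left(30 + 2 \cdot 625\right)}{30 + 2 \cdot 625} = -4015947 + \frac{-826 + \left(30 + 1250\right)}{30 + 1250} = -4015947 + \frac{-826 + 1280}{1280} = -4015947 + \frac{1}{1280} \cdot 454 = -4015947 + \frac{227}{640} = - \frac{2570205853}{640}$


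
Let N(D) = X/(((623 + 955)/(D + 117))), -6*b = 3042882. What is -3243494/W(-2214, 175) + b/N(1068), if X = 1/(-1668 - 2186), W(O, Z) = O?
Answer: 1138096743265781/437265 ≈ 2.6028e+9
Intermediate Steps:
b = -507147 (b = -1/6*3042882 = -507147)
X = -1/3854 (X = 1/(-3854) = -1/3854 ≈ -0.00025947)
N(D) = -39/2027204 - D/6081612 (N(D) = -(D + 117)/(623 + 955)/3854 = -(39/2027204 + D/6081612) = -(39/526 + D/1578)/3854 = -39/2027204 - D/6081612)
-3243494/W(-2214, 175) + b/N(1068) = -3243494/(-2214) - 507147/(-39/2027204 - 1/6081612*1068) = -3243494*(-1/2214) - 507147/(-39/2027204 - 89/506801) = 1621747/1107 - 507147/(-395/2027204) = 1621747/1107 - 507147*(-2027204/395) = 1621747/1107 + 1028090426988/395 = 1138096743265781/437265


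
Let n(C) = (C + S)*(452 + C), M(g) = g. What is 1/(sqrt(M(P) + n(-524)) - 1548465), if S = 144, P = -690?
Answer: -103231/159849588637 - sqrt(26670)/2397743829555 ≈ -6.4587e-7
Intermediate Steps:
n(C) = (144 + C)*(452 + C) (n(C) = (C + 144)*(452 + C) = (144 + C)*(452 + C))
1/(sqrt(M(P) + n(-524)) - 1548465) = 1/(sqrt(-690 + (65088 + (-524)**2 + 596*(-524))) - 1548465) = 1/(sqrt(-690 + (65088 + 274576 - 312304)) - 1548465) = 1/(sqrt(-690 + 27360) - 1548465) = 1/(sqrt(26670) - 1548465) = 1/(-1548465 + sqrt(26670))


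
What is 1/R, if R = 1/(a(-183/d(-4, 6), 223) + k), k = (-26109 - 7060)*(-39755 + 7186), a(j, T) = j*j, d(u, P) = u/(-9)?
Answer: 17287211185/16 ≈ 1.0805e+9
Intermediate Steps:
d(u, P) = -u/9 (d(u, P) = u*(-1/9) = -u/9)
a(j, T) = j**2
k = 1080281161 (k = -33169*(-32569) = 1080281161)
R = 16/17287211185 (R = 1/((-183/((-1/9*(-4))))**2 + 1080281161) = 1/((-183/4/9)**2 + 1080281161) = 1/((-183*9/4)**2 + 1080281161) = 1/((-1647/4)**2 + 1080281161) = 1/(2712609/16 + 1080281161) = 1/(17287211185/16) = 16/17287211185 ≈ 9.2554e-10)
1/R = 1/(16/17287211185) = 17287211185/16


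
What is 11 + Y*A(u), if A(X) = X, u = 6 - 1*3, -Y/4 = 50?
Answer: -589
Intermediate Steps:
Y = -200 (Y = -4*50 = -200)
u = 3 (u = 6 - 3 = 3)
11 + Y*A(u) = 11 - 200*3 = 11 - 600 = -589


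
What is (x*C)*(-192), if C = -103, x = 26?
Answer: 514176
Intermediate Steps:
(x*C)*(-192) = (26*(-103))*(-192) = -2678*(-192) = 514176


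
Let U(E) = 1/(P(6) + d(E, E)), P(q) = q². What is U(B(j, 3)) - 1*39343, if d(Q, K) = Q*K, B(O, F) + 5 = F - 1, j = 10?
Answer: -1770434/45 ≈ -39343.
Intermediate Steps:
B(O, F) = -6 + F (B(O, F) = -5 + (F - 1) = -5 + (-1 + F) = -6 + F)
d(Q, K) = K*Q
U(E) = 1/(36 + E²) (U(E) = 1/(6² + E*E) = 1/(36 + E²))
U(B(j, 3)) - 1*39343 = 1/(36 + (-6 + 3)²) - 1*39343 = 1/(36 + (-3)²) - 39343 = 1/(36 + 9) - 39343 = 1/45 - 39343 = -1770434/45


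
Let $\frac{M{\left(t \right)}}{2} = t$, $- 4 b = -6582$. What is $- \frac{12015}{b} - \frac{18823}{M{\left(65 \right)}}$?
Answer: $- \frac{21690131}{142610} \approx -152.09$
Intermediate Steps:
$b = \frac{3291}{2}$ ($b = \left(- \frac{1}{4}\right) \left(-6582\right) = \frac{3291}{2} \approx 1645.5$)
$M{\left(t \right)} = 2 t$
$- \frac{12015}{b} - \frac{18823}{M{\left(65 \right)}} = - \frac{12015}{\frac{3291}{2}} - \frac{18823}{2 \cdot 65} = \left(-12015\right) \frac{2}{3291} - \frac{18823}{130} = - \frac{8010}{1097} - \frac{18823}{130} = - \frac{21690131}{142610}$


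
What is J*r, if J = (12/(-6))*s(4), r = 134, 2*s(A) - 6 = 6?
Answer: -1608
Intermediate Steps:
s(A) = 6 (s(A) = 3 + (½)*6 = 3 + 3 = 6)
J = -12 (J = (12/(-6))*6 = (12*(-⅙))*6 = -2*6 = -12)
J*r = -12*134 = -1608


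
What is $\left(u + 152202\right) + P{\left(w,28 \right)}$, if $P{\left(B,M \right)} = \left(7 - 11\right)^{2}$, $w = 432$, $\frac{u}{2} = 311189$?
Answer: $774596$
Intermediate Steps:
$u = 622378$ ($u = 2 \cdot 311189 = 622378$)
$P{\left(B,M \right)} = 16$ ($P{\left(B,M \right)} = \left(-4\right)^{2} = 16$)
$\left(u + 152202\right) + P{\left(w,28 \right)} = \left(622378 + 152202\right) + 16 = 774580 + 16 = 774596$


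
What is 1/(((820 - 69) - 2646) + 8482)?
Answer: 1/6587 ≈ 0.00015181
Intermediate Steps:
1/(((820 - 69) - 2646) + 8482) = 1/((751 - 2646) + 8482) = 1/(-1895 + 8482) = 1/6587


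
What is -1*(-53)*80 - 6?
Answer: 4234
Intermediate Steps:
-1*(-53)*80 - 6 = 53*80 - 6 = 4240 - 6 = 4234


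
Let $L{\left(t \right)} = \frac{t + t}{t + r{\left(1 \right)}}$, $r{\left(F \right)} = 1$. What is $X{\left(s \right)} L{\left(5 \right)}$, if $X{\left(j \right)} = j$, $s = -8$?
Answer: $- \frac{40}{3} \approx -13.333$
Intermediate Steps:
$L{\left(t \right)} = \frac{2 t}{1 + t}$ ($L{\left(t \right)} = \frac{t + t}{t + 1} = \frac{2 t}{1 + t}$)
$X{\left(s \right)} L{\left(5 \right)} = - 8 \cdot 2 \cdot 5 \frac{1}{1 + 5} = - 8 \cdot 2 \cdot 5 \cdot \frac{1}{6} = \left(-8\right) \frac{5}{3} = - \frac{40}{3}$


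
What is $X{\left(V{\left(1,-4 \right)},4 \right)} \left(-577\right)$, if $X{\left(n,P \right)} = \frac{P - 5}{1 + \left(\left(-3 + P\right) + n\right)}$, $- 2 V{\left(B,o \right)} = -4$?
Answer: $\frac{577}{4} \approx 144.25$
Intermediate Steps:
$V{\left(B,o \right)} = 2$ ($V{\left(B,o \right)} = \left(- \frac{1}{2}\right) \left(-4\right) = 2$)
$X{\left(n,P \right)} = \frac{-5 + P}{-2 + P + n}$ ($X{\left(n,P \right)} = \frac{-5 + P}{1 + \left(-3 + P + n\right)} = \frac{-5 + P}{-2 + P + n}$)
$X{\left(V{\left(1,-4 \right)},4 \right)} \left(-577\right) = \frac{-5 + 4}{-2 + 4 + 2} \left(-577\right) = \frac{1}{4} \left(-1\right) \left(-577\right) = \left(- \frac{1}{4}\right) \left(-577\right) = \frac{577}{4}$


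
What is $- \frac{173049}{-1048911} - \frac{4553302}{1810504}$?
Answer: $- \frac{743783774571}{316509593524} \approx -2.35$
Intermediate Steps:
$- \frac{173049}{-1048911} - \frac{4553302}{1810504} = \left(-173049\right) \left(- \frac{1}{1048911}\right) - \frac{2276651}{905252} = \frac{57683}{349637} - \frac{2276651}{905252} = - \frac{743783774571}{316509593524}$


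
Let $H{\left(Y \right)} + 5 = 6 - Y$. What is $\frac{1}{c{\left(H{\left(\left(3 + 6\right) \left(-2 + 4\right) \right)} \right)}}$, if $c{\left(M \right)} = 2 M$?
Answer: $- \frac{1}{34} \approx -0.029412$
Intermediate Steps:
$H{\left(Y \right)} = 1 - Y$ ($H{\left(Y \right)} = -5 - \left(-6 + Y\right) = 1 - Y$)
$\frac{1}{c{\left(H{\left(\left(3 + 6\right) \left(-2 + 4\right) \right)} \right)}} = \frac{1}{2 \left(1 - \left(3 + 6\right) \left(-2 + 4\right)\right)} = \frac{1}{2 \left(1 - 9 \cdot 2\right)} = \frac{1}{2 \left(1 - 18\right)} = \frac{1}{2 \left(-17\right)} = \frac{1}{-34} = - \frac{1}{34}$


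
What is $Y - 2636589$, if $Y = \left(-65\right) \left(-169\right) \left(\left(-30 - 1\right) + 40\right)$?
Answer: $-2537724$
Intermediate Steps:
$Y = 98865$ ($Y = 10985 \left(-31 + 40\right) = 10985 \cdot 9 = 98865$)
$Y - 2636589 = 98865 - 2636589 = -2537724$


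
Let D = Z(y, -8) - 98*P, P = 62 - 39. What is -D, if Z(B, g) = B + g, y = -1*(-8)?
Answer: 2254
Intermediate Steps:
y = 8
P = 23
D = -2254 (D = (8 - 8) - 98*23 = 0 - 2254 = -2254)
-D = -1*(-2254) = 2254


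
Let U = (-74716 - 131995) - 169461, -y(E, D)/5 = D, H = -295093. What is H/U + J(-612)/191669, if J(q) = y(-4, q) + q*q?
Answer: 198604232105/72100511068 ≈ 2.7545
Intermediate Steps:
y(E, D) = -5*D
J(q) = q² - 5*q (J(q) = -5*q + q*q = -5*q + q² = q² - 5*q)
U = -376172 (U = -206711 - 169461 = -376172)
H/U + J(-612)/191669 = -295093/(-376172) - 612*(-5 - 612)/191669 = -295093*(-1/376172) - 612*(-617)*(1/191669) = 295093/376172 + 377604*(1/191669) = 295093/376172 + 377604/191669 = 198604232105/72100511068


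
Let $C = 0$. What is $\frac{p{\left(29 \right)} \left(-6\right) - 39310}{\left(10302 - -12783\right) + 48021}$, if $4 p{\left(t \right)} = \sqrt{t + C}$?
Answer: $- \frac{19655}{35553} - \frac{\sqrt{29}}{47404} \approx -0.55295$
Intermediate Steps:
$p{\left(t \right)} = \frac{\sqrt{t}}{4}$ ($p{\left(t \right)} = \frac{\sqrt{t + 0}}{4} = \frac{\sqrt{t}}{4}$)
$\frac{p{\left(29 \right)} \left(-6\right) - 39310}{\left(10302 - -12783\right) + 48021} = \frac{\frac{\sqrt{29}}{4} \left(-6\right) - 39310}{\left(10302 - -12783\right) + 48021} = \frac{- \frac{3 \sqrt{29}}{2} - 39310}{\left(10302 + 12783\right) + 48021} = \frac{-39310 - \frac{3 \sqrt{29}}{2}}{23085 + 48021} = \frac{-39310 - \frac{3 \sqrt{29}}{2}}{71106} = \left(-39310 - \frac{3 \sqrt{29}}{2}\right) \frac{1}{71106} = - \frac{19655}{35553} - \frac{\sqrt{29}}{47404}$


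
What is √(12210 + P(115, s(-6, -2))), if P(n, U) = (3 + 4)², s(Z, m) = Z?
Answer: √12259 ≈ 110.72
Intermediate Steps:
P(n, U) = 49 (P(n, U) = 7² = 49)
√(12210 + P(115, s(-6, -2))) = √(12210 + 49) = √12259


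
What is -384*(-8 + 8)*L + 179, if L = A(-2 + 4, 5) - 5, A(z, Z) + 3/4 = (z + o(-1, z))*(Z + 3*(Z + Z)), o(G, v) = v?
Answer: 179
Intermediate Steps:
A(z, Z) = -¾ + 14*Z*z (A(z, Z) = -¾ + (z + z)*(Z + 3*(Z + Z)) = -¾ + (2*z)*(Z + 3*(2*Z)) = -¾ + (2*z)*(Z + 6*Z) = -¾ + (2*z)*(7*Z) = -¾ + 14*Z*z)
L = 537/4 (L = (-¾ + 14*5*(-2 + 4)) - 5 = (-¾ + 14*5*2) - 5 = (-¾ + 140) - 5 = 557/4 - 5 = 537/4 ≈ 134.25)
-384*(-8 + 8)*L + 179 = -384*(-8 + 8)*537/4 + 179 = -0*537/4 + 179 = -384*0 + 179 = 0 + 179 = 179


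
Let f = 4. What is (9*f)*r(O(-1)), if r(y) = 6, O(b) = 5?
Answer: 216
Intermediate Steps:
(9*f)*r(O(-1)) = (9*4)*6 = 36*6 = 216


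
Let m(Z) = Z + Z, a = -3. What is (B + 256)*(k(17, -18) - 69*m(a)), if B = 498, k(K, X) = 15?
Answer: 323466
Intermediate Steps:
m(Z) = 2*Z
(B + 256)*(k(17, -18) - 69*m(a)) = (498 + 256)*(15 - 138*(-3)) = 754*(15 - 69*(-6)) = 754*(15 + 414) = 754*429 = 323466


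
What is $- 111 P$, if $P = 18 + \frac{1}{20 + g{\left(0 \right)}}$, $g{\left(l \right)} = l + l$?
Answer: $- \frac{40071}{20} \approx -2003.6$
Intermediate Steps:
$g{\left(l \right)} = 2 l$
$P = \frac{361}{20}$ ($P = 18 + \frac{1}{20 + 2 \cdot 0} = 18 + \frac{1}{20 + 0} = 18 + \frac{1}{20} = \frac{361}{20} \approx 18.05$)
$- 111 P = \left(-111\right) \frac{361}{20} = - \frac{40071}{20}$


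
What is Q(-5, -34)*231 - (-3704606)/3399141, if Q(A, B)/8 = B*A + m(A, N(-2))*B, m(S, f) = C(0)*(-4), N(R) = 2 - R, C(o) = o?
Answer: 1067877841166/3399141 ≈ 3.1416e+5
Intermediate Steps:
m(S, f) = 0 (m(S, f) = 0*(-4) = 0)
Q(A, B) = 8*A*B (Q(A, B) = 8*(B*A + 0*B) = 8*(A*B + 0) = 8*(A*B) = 8*A*B)
Q(-5, -34)*231 - (-3704606)/3399141 = (8*(-5)*(-34))*231 - (-3704606)/3399141 = 1360*231 - (-3704606)/3399141 = 314160 - 1*(-3704606/3399141) = 314160 + 3704606/3399141 = 1067877841166/3399141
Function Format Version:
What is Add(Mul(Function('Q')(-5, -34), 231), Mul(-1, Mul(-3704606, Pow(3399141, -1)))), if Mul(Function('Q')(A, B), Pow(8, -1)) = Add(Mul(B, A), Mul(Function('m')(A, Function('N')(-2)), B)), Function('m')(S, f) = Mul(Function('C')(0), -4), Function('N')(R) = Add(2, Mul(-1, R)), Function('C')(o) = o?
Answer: Rational(1067877841166, 3399141) ≈ 3.1416e+5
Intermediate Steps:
Function('m')(S, f) = 0 (Function('m')(S, f) = Mul(0, -4) = 0)
Function('Q')(A, B) = Mul(8, A, B) (Function('Q')(A, B) = Mul(8, Add(Mul(B, A), Mul(0, B))) = Mul(8, Add(Mul(A, B), 0)) = Mul(8, Mul(A, B)) = Mul(8, A, B))
Add(Mul(Function('Q')(-5, -34), 231), Mul(-1, Mul(-3704606, Pow(3399141, -1)))) = Add(Mul(Mul(8, -5, -34), 231), Mul(-1, Mul(-3704606, Pow(3399141, -1)))) = Add(Mul(1360, 231), Mul(-1, Mul(-3704606, Rational(1, 3399141)))) = Add(314160, Mul(-1, Rational(-3704606, 3399141))) = Add(314160, Rational(3704606, 3399141)) = Rational(1067877841166, 3399141)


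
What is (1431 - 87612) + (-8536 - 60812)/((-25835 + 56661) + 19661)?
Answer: -1450363165/16829 ≈ -86182.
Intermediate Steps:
(1431 - 87612) + (-8536 - 60812)/((-25835 + 56661) + 19661) = -86181 - 69348/(30826 + 19661) = -86181 - 69348/50487 = -86181 - 69348*1/50487 = -86181 - 23116/16829 = -1450363165/16829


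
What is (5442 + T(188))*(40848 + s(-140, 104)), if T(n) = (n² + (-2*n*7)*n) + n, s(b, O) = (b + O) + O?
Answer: -18569399272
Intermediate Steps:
s(b, O) = b + 2*O (s(b, O) = (O + b) + O = b + 2*O)
T(n) = n - 13*n² (T(n) = (n² + (-14*n)*n) + n = (n² - 14*n²) + n = -13*n² + n = n - 13*n²)
(5442 + T(188))*(40848 + s(-140, 104)) = (5442 + 188*(1 - 13*188))*(40848 + (-140 + 2*104)) = (5442 + 188*(1 - 2444))*(40848 + (-140 + 208)) = (5442 + 188*(-2443))*(40848 + 68) = (5442 - 459284)*40916 = -453842*40916 = -18569399272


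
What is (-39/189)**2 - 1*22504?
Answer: -89318207/3969 ≈ -22504.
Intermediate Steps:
(-39/189)**2 - 1*22504 = (-39*1/189)**2 - 22504 = (-13/63)**2 - 22504 = 169/3969 - 22504 = -89318207/3969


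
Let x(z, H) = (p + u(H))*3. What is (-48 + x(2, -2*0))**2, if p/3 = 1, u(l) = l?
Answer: 1521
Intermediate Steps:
p = 3 (p = 3*1 = 3)
x(z, H) = 9 + 3*H (x(z, H) = (3 + H)*3 = 9 + 3*H)
(-48 + x(2, -2*0))**2 = (-48 + (9 + 3*(-2*0)))**2 = (-48 + (9 + 3*0))**2 = (-48 + (9 + 0))**2 = (-48 + 9)**2 = (-39)**2 = 1521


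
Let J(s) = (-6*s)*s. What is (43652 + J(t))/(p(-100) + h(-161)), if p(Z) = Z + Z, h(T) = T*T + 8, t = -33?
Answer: 37118/25729 ≈ 1.4427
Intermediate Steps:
h(T) = 8 + T**2 (h(T) = T**2 + 8 = 8 + T**2)
J(s) = -6*s**2
p(Z) = 2*Z
(43652 + J(t))/(p(-100) + h(-161)) = (43652 - 6*(-33)**2)/(2*(-100) + (8 + (-161)**2)) = (43652 - 6*1089)/(-200 + (8 + 25921)) = (43652 - 6534)/(-200 + 25929) = 37118/25729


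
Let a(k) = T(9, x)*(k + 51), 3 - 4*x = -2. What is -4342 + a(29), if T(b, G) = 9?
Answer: -3622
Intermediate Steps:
x = 5/4 (x = ¾ - ¼*(-2) = ¾ + ½ = 5/4 ≈ 1.2500)
a(k) = 459 + 9*k (a(k) = 9*(k + 51) = 9*(51 + k) = 459 + 9*k)
-4342 + a(29) = -4342 + (459 + 9*29) = -4342 + (459 + 261) = -4342 + 720 = -3622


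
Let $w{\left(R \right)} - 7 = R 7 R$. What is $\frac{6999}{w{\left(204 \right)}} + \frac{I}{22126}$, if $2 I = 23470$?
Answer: $\frac{3573488339}{6445724194} \approx 0.5544$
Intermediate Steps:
$I = 11735$ ($I = \frac{1}{2} \cdot 23470 = 11735$)
$w{\left(R \right)} = 7 + 7 R^{2}$ ($w{\left(R \right)} = 7 + R 7 R = 7 + 7 R R = 7 + 7 R^{2}$)
$\frac{6999}{w{\left(204 \right)}} + \frac{I}{22126} = \frac{6999}{7 + 7 \cdot 204^{2}} + \frac{11735}{22126} = \frac{6999}{7 + 7 \cdot 41616} + 11735 \cdot \frac{1}{22126} = \frac{6999}{7 + 291312} + \frac{11735}{22126} = \frac{6999}{291319} + \frac{11735}{22126} = \frac{3573488339}{6445724194}$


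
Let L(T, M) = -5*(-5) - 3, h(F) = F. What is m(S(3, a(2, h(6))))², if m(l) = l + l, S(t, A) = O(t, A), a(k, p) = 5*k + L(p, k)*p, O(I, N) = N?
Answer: 80656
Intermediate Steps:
L(T, M) = 22 (L(T, M) = 25 - 3 = 22)
a(k, p) = 5*k + 22*p
S(t, A) = A
m(l) = 2*l
m(S(3, a(2, h(6))))² = (2*(5*2 + 22*6))² = (2*(10 + 132))² = (2*142)² = 284² = 80656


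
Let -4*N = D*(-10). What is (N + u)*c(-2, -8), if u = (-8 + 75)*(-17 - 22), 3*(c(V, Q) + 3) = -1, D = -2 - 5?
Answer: 26305/3 ≈ 8768.3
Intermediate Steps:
D = -7
c(V, Q) = -10/3 (c(V, Q) = -3 + (⅓)*(-1) = -3 - ⅓ = -10/3)
u = -2613 (u = 67*(-39) = -2613)
N = -35/2 (N = -(-7)*(-10)/4 = -¼*70 = -35/2 ≈ -17.500)
(N + u)*c(-2, -8) = (-35/2 - 2613)*(-10/3) = -5261/2*(-10/3) = 26305/3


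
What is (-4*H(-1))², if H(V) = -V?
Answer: 16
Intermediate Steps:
(-4*H(-1))² = (-(-4)*(-1))² = (-4*1)² = (-4)² = 16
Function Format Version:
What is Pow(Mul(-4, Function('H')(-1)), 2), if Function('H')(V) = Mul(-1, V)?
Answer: 16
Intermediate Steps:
Pow(Mul(-4, Function('H')(-1)), 2) = Pow(Mul(-4, Mul(-1, -1)), 2) = Pow(Mul(-4, 1), 2) = Pow(-4, 2) = 16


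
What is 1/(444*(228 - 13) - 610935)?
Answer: -1/515475 ≈ -1.9400e-6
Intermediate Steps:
1/(444*(228 - 13) - 610935) = 1/(444*215 - 610935) = 1/(95460 - 610935) = 1/(-515475) = -1/515475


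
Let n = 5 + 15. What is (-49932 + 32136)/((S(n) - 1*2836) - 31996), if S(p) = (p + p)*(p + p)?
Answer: 4449/8308 ≈ 0.53551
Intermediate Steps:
n = 20
S(p) = 4*p² (S(p) = (2*p)*(2*p) = 4*p²)
(-49932 + 32136)/((S(n) - 1*2836) - 31996) = (-49932 + 32136)/((4*20² - 1*2836) - 31996) = -17796/((4*400 - 2836) - 31996) = -17796/((1600 - 2836) - 31996) = -17796/(-1236 - 31996) = -17796/(-33232) = -17796*(-1/33232) = 4449/8308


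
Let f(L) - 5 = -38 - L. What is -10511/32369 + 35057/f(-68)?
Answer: 1134392148/1132915 ≈ 1001.3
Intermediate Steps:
f(L) = -33 - L (f(L) = 5 + (-38 - L) = -33 - L)
-10511/32369 + 35057/f(-68) = -10511/32369 + 35057/(-33 - 1*(-68)) = -10511*1/32369 + 35057/(-33 + 68) = -10511/32369 + 35057/35 = 1134392148/1132915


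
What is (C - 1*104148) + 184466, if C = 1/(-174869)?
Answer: 14045128341/174869 ≈ 80318.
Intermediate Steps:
C = -1/174869 ≈ -5.7186e-6
(C - 1*104148) + 184466 = (-1/174869 - 1*104148) + 184466 = (-1/174869 - 104148) + 184466 = -18212256613/174869 + 184466 = 14045128341/174869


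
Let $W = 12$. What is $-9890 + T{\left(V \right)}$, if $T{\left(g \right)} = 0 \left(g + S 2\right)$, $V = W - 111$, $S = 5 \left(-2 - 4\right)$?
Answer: $-9890$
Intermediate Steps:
$S = -30$ ($S = 5 \left(-6\right) = -30$)
$V = -99$ ($V = 12 - 111 = -99$)
$T{\left(g \right)} = 0$ ($T{\left(g \right)} = 0 \left(g - 60\right) = 0 \left(-60 + g\right) = 0$)
$-9890 + T{\left(V \right)} = -9890 + 0 = -9890$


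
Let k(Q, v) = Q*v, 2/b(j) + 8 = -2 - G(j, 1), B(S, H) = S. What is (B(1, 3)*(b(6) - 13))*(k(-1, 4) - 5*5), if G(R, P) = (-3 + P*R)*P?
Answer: 4959/13 ≈ 381.46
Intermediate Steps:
G(R, P) = P*(-3 + P*R)
b(j) = 2/(-7 - j) (b(j) = 2/(-8 + (-2 - (-3 + 1*j))) = 2/(-8 + (-2 - (-3 + j))) = 2/(-8 + (-2 + (3 - j))) = 2/(-8 + (1 - j)) = 2/(-7 - j))
(B(1, 3)*(b(6) - 13))*(k(-1, 4) - 5*5) = (1*(-2/(7 + 6) - 13))*(-1*4 - 5*5) = (1*(-2/13 - 13))*(-4 - 25) = (1*(-2*1/13 - 13))*(-29) = (1*(-2/13 - 13))*(-29) = (1*(-171/13))*(-29) = -171/13*(-29) = 4959/13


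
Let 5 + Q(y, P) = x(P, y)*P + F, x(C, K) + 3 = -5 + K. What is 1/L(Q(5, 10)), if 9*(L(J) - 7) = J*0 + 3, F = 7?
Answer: 3/22 ≈ 0.13636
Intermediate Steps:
x(C, K) = -8 + K (x(C, K) = -3 + (-5 + K) = -8 + K)
Q(y, P) = 2 + P*(-8 + y) (Q(y, P) = -5 + ((-8 + y)*P + 7) = -5 + (P*(-8 + y) + 7) = -5 + (7 + P*(-8 + y)) = 2 + P*(-8 + y))
L(J) = 22/3 (L(J) = 7 + (J*0 + 3)/9 = 7 + (0 + 3)/9 = 7 + (1/9)*3 = 7 + 1/3 = 22/3)
1/L(Q(5, 10)) = 1/(22/3) = 3/22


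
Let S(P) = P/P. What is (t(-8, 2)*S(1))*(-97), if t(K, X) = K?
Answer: 776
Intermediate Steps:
S(P) = 1
(t(-8, 2)*S(1))*(-97) = -8*1*(-97) = -8*(-97) = 776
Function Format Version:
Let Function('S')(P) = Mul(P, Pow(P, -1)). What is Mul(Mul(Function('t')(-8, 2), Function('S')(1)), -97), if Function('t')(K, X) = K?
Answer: 776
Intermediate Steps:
Function('S')(P) = 1
Mul(Mul(Function('t')(-8, 2), Function('S')(1)), -97) = Mul(Mul(-8, 1), -97) = Mul(-8, -97) = 776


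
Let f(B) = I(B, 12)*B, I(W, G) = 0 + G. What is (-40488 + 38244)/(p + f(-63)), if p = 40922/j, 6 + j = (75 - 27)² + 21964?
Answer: 3888852/1307225 ≈ 2.9749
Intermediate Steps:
I(W, G) = G
j = 24262 (j = -6 + ((75 - 27)² + 21964) = -6 + (48² + 21964) = -6 + (2304 + 21964) = -6 + 24268 = 24262)
f(B) = 12*B
p = 2923/1733 (p = 40922/24262 = 40922*(1/24262) = 2923/1733 ≈ 1.6867)
(-40488 + 38244)/(p + f(-63)) = (-40488 + 38244)/(2923/1733 + 12*(-63)) = -2244/(2923/1733 - 756) = -2244/(-1307225/1733) = -2244*(-1733/1307225) = 3888852/1307225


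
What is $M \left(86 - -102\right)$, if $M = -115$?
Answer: $-21620$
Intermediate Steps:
$M \left(86 - -102\right) = - 115 \left(86 - -102\right) = - 115 \left(86 + 102\right) = \left(-115\right) 188 = -21620$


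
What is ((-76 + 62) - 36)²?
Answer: 2500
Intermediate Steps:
((-76 + 62) - 36)² = (-14 - 36)² = (-50)² = 2500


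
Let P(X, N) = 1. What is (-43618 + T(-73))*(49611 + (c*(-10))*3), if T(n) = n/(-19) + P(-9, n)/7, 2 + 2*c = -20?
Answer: -289690960824/133 ≈ -2.1781e+9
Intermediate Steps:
c = -11 (c = -1 + (½)*(-20) = -1 - 10 = -11)
T(n) = ⅐ - n/19 (T(n) = n/(-19) + 1/7 = n*(-1/19) + 1*(⅐) = -n/19 + ⅐ = ⅐ - n/19)
(-43618 + T(-73))*(49611 + (c*(-10))*3) = (-43618 + (⅐ - 1/19*(-73)))*(49611 - 11*(-10)*3) = (-43618 + (⅐ + 73/19))*(49611 + 110*3) = (-43618 + 530/133)*(49611 + 330) = -5800664/133*49941 = -289690960824/133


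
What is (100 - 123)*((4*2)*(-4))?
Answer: 736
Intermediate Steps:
(100 - 123)*((4*2)*(-4)) = -184*(-4) = -23*(-32) = 736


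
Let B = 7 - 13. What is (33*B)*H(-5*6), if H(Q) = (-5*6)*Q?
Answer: -178200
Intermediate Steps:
B = -6
H(Q) = -30*Q
(33*B)*H(-5*6) = (33*(-6))*(-(-150)*6) = -(-5940)*(-30) = -198*900 = -178200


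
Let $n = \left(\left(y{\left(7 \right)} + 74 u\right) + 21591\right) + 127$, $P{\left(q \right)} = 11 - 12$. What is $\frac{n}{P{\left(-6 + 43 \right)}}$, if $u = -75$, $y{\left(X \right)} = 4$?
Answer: $-16172$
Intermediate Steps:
$P{\left(q \right)} = -1$ ($P{\left(q \right)} = 11 - 12 = -1$)
$n = 16172$ ($n = \left(\left(4 + 74 \left(-75\right)\right) + 21591\right) + 127 = \left(\left(4 - 5550\right) + 21591\right) + 127 = \left(-5546 + 21591\right) + 127 = 16045 + 127 = 16172$)
$\frac{n}{P{\left(-6 + 43 \right)}} = \frac{16172}{-1} = 16172 \left(-1\right) = -16172$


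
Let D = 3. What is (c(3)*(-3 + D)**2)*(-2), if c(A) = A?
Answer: 0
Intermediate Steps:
(c(3)*(-3 + D)**2)*(-2) = (3*(-3 + 3)**2)*(-2) = (3*0**2)*(-2) = (3*0)*(-2) = 0*(-2) = 0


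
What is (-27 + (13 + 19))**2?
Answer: 25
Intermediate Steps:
(-27 + (13 + 19))**2 = (-27 + 32)**2 = 5**2 = 25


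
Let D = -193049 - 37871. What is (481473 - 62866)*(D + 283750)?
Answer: 22115007810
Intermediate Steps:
D = -230920
(481473 - 62866)*(D + 283750) = (481473 - 62866)*(-230920 + 283750) = 418607*52830 = 22115007810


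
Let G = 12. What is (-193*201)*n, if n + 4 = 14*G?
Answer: -6362052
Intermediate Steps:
n = 164 (n = -4 + 14*12 = -4 + 168 = 164)
(-193*201)*n = -193*201*164 = -38793*164 = -6362052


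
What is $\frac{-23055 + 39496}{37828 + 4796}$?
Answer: $\frac{16441}{42624} \approx 0.38572$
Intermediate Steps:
$\frac{-23055 + 39496}{37828 + 4796} = \frac{16441}{42624}$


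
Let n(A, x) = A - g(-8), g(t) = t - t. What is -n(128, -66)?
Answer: -128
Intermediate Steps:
g(t) = 0
n(A, x) = A (n(A, x) = A - 1*0 = A + 0 = A)
-n(128, -66) = -1*128 = -128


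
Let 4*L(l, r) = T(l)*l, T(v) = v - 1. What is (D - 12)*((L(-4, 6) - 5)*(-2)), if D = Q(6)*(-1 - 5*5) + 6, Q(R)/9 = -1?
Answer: 0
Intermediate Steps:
T(v) = -1 + v
Q(R) = -9 (Q(R) = 9*(-1) = -9)
L(l, r) = l*(-1 + l)/4 (L(l, r) = ((-1 + l)*l)/4 = (l*(-1 + l))/4 = l*(-1 + l)/4)
D = 240 (D = -9*(-1 - 5*5) + 6 = -9*(-1 - 25) + 6 = -9*(-26) + 6 = 234 + 6 = 240)
(D - 12)*((L(-4, 6) - 5)*(-2)) = (240 - 12)*(((¼)*(-4)*(-1 - 4) - 5)*(-2)) = 228*(((¼)*(-4)*(-5) - 5)*(-2)) = 228*((5 - 5)*(-2)) = 228*(0*(-2)) = 228*0 = 0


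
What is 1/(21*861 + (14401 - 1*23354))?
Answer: 1/9128 ≈ 0.00010955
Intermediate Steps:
1/(21*861 + (14401 - 1*23354)) = 1/(18081 + (14401 - 23354)) = 1/(18081 - 8953) = 1/9128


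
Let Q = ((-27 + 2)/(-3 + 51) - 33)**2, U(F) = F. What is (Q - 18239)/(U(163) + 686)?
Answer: -39433775/1956096 ≈ -20.159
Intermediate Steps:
Q = 2588881/2304 (Q = (-25/48 - 33)**2 = (-1609/48)**2 = 2588881/2304 ≈ 1123.6)
(Q - 18239)/(U(163) + 686) = (2588881/2304 - 18239)/(163 + 686) = -39433775/2304/849 = -39433775/2304*1/849 = -39433775/1956096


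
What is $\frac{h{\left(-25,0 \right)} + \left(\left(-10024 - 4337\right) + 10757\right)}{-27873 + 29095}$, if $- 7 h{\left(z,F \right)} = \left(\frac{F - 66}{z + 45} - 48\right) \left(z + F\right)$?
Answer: $- \frac{53021}{17108} \approx -3.0992$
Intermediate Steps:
$h{\left(z,F \right)} = - \frac{\left(-48 + \frac{-66 + F}{45 + z}\right) \left(F + z\right)}{7}$ ($h{\left(z,F \right)} = - \frac{\left(\frac{F - 66}{z + 45} - 48\right) \left(z + F\right)}{7} = - \frac{\left(\frac{-66 + F}{45 + z} - 48\right) \left(F + z\right)}{7} = - \frac{\left(-48 + \frac{-66 + F}{45 + z}\right) \left(F + z\right)}{7}$)
$\frac{h{\left(-25,0 \right)} + \left(\left(-10024 - 4337\right) + 10757\right)}{-27873 + 29095} = \frac{\frac{- 0^{2} + 48 \left(-25\right)^{2} + 2226 \cdot 0 + 2226 \left(-25\right) + 47 \cdot 0 \left(-25\right)}{7 \left(45 - 25\right)} + \left(\left(-10024 - 4337\right) + 10757\right)}{-27873 + 29095} = \frac{\frac{\left(-1\right) 0 + 48 \cdot 625 + 0 - 55650 + 0}{7 \cdot 20} + \left(-14361 + 10757\right)}{1222} = \left(\frac{1}{7} \cdot \frac{1}{20} \left(0 + 30000 + 0 - 55650 + 0\right) - 3604\right) \frac{1}{1222} = \left(\frac{1}{7} \cdot \frac{1}{20} \left(-25650\right) - 3604\right) \frac{1}{1222} = \left(- \frac{2565}{14} - 3604\right) \frac{1}{1222} = \left(- \frac{53021}{14}\right) \frac{1}{1222} = - \frac{53021}{17108}$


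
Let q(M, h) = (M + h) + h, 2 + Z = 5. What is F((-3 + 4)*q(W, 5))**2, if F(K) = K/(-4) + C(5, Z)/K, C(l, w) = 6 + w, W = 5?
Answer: 3969/400 ≈ 9.9225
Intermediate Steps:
Z = 3 (Z = -2 + 5 = 3)
q(M, h) = M + 2*h
F(K) = 9/K - K/4 (F(K) = K/(-4) + (6 + 3)/K = K*(-1/4) + 9/K = -K/4 + 9/K = 9/K - K/4)
F((-3 + 4)*q(W, 5))**2 = (9/(((-3 + 4)*(5 + 2*5))) - (-3 + 4)*(5 + 2*5)/4)**2 = (9/((1*(5 + 10))) - (5 + 10)/4)**2 = (9/((1*15)) - 15/4)**2 = (9/15 - 1/4*15)**2 = (9*(1/15) - 15/4)**2 = (3/5 - 15/4)**2 = (-63/20)**2 = 3969/400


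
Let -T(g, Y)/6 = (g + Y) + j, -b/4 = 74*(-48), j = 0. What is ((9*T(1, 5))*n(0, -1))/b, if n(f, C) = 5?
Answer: -135/1184 ≈ -0.11402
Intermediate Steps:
b = 14208 (b = -296*(-48) = -4*(-3552) = 14208)
T(g, Y) = -6*Y - 6*g (T(g, Y) = -6*((g + Y) + 0) = -6*((Y + g) + 0) = -6*(Y + g) = -6*Y - 6*g)
((9*T(1, 5))*n(0, -1))/b = ((9*(-6*5 - 6*1))*5)/14208 = ((9*(-30 - 6))*5)*(1/14208) = ((9*(-36))*5)*(1/14208) = -324*5*(1/14208) = -1620*1/14208 = -135/1184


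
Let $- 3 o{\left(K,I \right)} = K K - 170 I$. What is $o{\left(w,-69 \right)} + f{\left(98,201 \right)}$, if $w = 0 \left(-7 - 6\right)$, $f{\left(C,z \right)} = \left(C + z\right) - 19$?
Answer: $-3630$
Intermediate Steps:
$f{\left(C,z \right)} = -19 + C + z$
$w = 0$ ($w = 0 \left(-13\right) = 0$)
$o{\left(K,I \right)} = - \frac{K^{2}}{3} + \frac{170 I}{3}$ ($o{\left(K,I \right)} = - \frac{K K - 170 I}{3} = - \frac{K^{2} - 170 I}{3} = - \frac{K^{2}}{3} + \frac{170 I}{3}$)
$o{\left(w,-69 \right)} + f{\left(98,201 \right)} = \left(- \frac{0^{2}}{3} + \frac{170}{3} \left(-69\right)\right) + \left(-19 + 98 + 201\right) = \left(\left(- \frac{1}{3}\right) 0 - 3910\right) + 280 = \left(0 - 3910\right) + 280 = -3910 + 280 = -3630$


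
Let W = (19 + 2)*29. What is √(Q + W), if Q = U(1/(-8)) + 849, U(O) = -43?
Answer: √1415 ≈ 37.616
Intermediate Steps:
Q = 806 (Q = -43 + 849 = 806)
W = 609 (W = 21*29 = 609)
√(Q + W) = √(806 + 609) = √1415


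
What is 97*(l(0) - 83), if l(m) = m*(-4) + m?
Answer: -8051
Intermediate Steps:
l(m) = -3*m (l(m) = -4*m + m = -3*m)
97*(l(0) - 83) = 97*(-3*0 - 83) = 97*(0 - 83) = 97*(-83) = -8051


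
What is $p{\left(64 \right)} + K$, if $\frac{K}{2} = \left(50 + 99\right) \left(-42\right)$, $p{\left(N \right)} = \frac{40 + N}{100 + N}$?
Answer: $- \frac{513130}{41} \approx -12515.0$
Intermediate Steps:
$p{\left(N \right)} = \frac{40 + N}{100 + N}$
$K = -12516$ ($K = 2 \left(50 + 99\right) \left(-42\right) = 2 \cdot 149 \left(-42\right) = 2 \left(-6258\right) = -12516$)
$p{\left(64 \right)} + K = \frac{40 + 64}{100 + 64} - 12516 = \frac{1}{164} \cdot 104 - 12516 = \frac{26}{41} - 12516 = - \frac{513130}{41}$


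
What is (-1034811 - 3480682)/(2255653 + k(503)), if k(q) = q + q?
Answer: -4515493/2256659 ≈ -2.0010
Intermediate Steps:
k(q) = 2*q
(-1034811 - 3480682)/(2255653 + k(503)) = (-1034811 - 3480682)/(2255653 + 2*503) = -4515493/(2255653 + 1006) = -4515493/2256659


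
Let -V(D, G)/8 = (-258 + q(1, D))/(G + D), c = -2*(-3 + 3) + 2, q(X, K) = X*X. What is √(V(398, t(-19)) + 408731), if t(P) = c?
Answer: √40873614/10 ≈ 639.33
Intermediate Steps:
q(X, K) = X²
c = 2 (c = -2*0 + 2 = 0 + 2 = 2)
t(P) = 2
V(D, G) = 2056/(D + G) (V(D, G) = -8*(-258 + 1²)/(G + D) = -8*(-258 + 1)/(D + G) = -(-2056)/(D + G) = 2056/(D + G))
√(V(398, t(-19)) + 408731) = √(2056/(398 + 2) + 408731) = √(2056/400 + 408731) = √(2056*(1/400) + 408731) = √(257/50 + 408731) = √(20436807/50) = √40873614/10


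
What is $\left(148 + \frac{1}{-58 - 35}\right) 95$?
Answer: $\frac{1307485}{93} \approx 14059.0$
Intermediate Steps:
$\left(148 + \frac{1}{-58 - 35}\right) 95 = \left(148 + \frac{1}{-93}\right) 95 = \left(148 - \frac{1}{93}\right) 95 = \frac{13763}{93} \cdot 95 = \frac{1307485}{93}$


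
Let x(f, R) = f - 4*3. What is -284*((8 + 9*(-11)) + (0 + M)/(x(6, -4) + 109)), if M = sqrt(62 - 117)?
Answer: 25844 - 284*I*sqrt(55)/103 ≈ 25844.0 - 20.449*I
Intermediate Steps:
M = I*sqrt(55) (M = sqrt(-55) = I*sqrt(55) ≈ 7.4162*I)
x(f, R) = -12 + f (x(f, R) = f - 12 = -12 + f)
-284*((8 + 9*(-11)) + (0 + M)/(x(6, -4) + 109)) = -284*((8 + 9*(-11)) + (0 + I*sqrt(55))/((-12 + 6) + 109)) = -284*((8 - 99) + (I*sqrt(55))/(-6 + 109)) = -284*(-91 + (I*sqrt(55))/103) = -284*(-91 + (I*sqrt(55))*(1/103)) = -284*(-91 + I*sqrt(55)/103) = 25844 - 284*I*sqrt(55)/103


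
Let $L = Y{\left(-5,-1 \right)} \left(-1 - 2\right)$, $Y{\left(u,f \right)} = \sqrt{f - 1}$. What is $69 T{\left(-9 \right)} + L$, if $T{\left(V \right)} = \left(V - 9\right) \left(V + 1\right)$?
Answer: $9936 - 3 i \sqrt{2} \approx 9936.0 - 4.2426 i$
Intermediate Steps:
$Y{\left(u,f \right)} = \sqrt{-1 + f}$
$T{\left(V \right)} = \left(1 + V\right) \left(-9 + V\right)$ ($T{\left(V \right)} = \left(-9 + V\right) \left(1 + V\right) = \left(1 + V\right) \left(-9 + V\right)$)
$L = - 3 i \sqrt{2}$ ($L = \sqrt{-1 - 1} \left(-1 - 2\right) = \sqrt{-2} \left(-3\right) = i \sqrt{2} \left(-3\right) = - 3 i \sqrt{2} \approx - 4.2426 i$)
$69 T{\left(-9 \right)} + L = 69 \left(-9 + \left(-9\right)^{2} - -72\right) - 3 i \sqrt{2} = 69 \left(-9 + 81 + 72\right) - 3 i \sqrt{2} = 69 \cdot 144 - 3 i \sqrt{2} = 9936 - 3 i \sqrt{2}$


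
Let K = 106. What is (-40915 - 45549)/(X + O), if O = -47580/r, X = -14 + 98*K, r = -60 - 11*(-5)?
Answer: -43232/9945 ≈ -4.3471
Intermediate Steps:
r = -5 (r = -60 + 55 = -5)
X = 10374 (X = -14 + 98*106 = -14 + 10388 = 10374)
O = 9516 (O = -47580/(-5) = -47580*(-1/5) = 9516)
(-40915 - 45549)/(X + O) = (-40915 - 45549)/(10374 + 9516) = -86464/19890 = -86464*1/19890 = -43232/9945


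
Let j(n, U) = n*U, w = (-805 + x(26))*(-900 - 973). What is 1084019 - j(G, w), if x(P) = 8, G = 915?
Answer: -1364810596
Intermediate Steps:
w = 1492781 (w = (-805 + 8)*(-900 - 973) = -797*(-1873) = 1492781)
j(n, U) = U*n
1084019 - j(G, w) = 1084019 - 1492781*915 = 1084019 - 1*1365894615 = 1084019 - 1365894615 = -1364810596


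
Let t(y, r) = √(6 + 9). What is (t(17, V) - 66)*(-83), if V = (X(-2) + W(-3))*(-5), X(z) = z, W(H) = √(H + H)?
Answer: 5478 - 83*√15 ≈ 5156.5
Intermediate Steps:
W(H) = √2*√H (W(H) = √(2*H) = √2*√H)
V = 10 - 5*I*√6 (V = (-2 + √2*√(-3))*(-5) = (-2 + √2*(I*√3))*(-5) = (-2 + I*√6)*(-5) = 10 - 5*I*√6 ≈ 10.0 - 12.247*I)
t(y, r) = √15
(t(17, V) - 66)*(-83) = (√15 - 66)*(-83) = (-66 + √15)*(-83) = 5478 - 83*√15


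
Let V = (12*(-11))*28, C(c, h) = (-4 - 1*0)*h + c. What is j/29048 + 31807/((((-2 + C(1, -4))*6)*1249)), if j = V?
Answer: 63557797/408160710 ≈ 0.15572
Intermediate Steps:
C(c, h) = c - 4*h (C(c, h) = (-4 + 0)*h + c = -4*h + c = c - 4*h)
V = -3696 (V = -132*28 = -3696)
j = -3696
j/29048 + 31807/((((-2 + C(1, -4))*6)*1249)) = -3696/29048 + 31807/((((-2 + (1 - 4*(-4)))*6)*1249)) = -3696*1/29048 + 31807/((((-2 + (1 + 16))*6)*1249)) = -462/3631 + 31807/((((-2 + 17)*6)*1249)) = -462/3631 + 31807/(((15*6)*1249)) = -462/3631 + 31807/((90*1249)) = -462/3631 + 31807/112410 = 63557797/408160710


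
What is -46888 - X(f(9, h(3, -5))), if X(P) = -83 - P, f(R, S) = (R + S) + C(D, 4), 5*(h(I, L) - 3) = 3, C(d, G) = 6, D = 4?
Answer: -233932/5 ≈ -46786.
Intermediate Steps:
h(I, L) = 18/5 (h(I, L) = 3 + (⅕)*3 = 3 + ⅗ = 18/5)
f(R, S) = 6 + R + S (f(R, S) = (R + S) + 6 = 6 + R + S)
-46888 - X(f(9, h(3, -5))) = -46888 - (-83 - (6 + 9 + 18/5)) = -46888 - (-83 - 1*93/5) = -46888 - (-83 - 93/5) = -46888 - 1*(-508/5) = -46888 + 508/5 = -233932/5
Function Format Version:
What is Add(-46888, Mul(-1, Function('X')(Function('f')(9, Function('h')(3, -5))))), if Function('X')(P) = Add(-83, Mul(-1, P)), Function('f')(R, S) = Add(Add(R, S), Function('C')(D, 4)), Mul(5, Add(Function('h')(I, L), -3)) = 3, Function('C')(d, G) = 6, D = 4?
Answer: Rational(-233932, 5) ≈ -46786.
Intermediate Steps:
Function('h')(I, L) = Rational(18, 5) (Function('h')(I, L) = Add(3, Mul(Rational(1, 5), 3)) = Add(3, Rational(3, 5)) = Rational(18, 5))
Function('f')(R, S) = Add(6, R, S) (Function('f')(R, S) = Add(Add(R, S), 6) = Add(6, R, S))
Add(-46888, Mul(-1, Function('X')(Function('f')(9, Function('h')(3, -5))))) = Add(-46888, Mul(-1, Add(-83, Mul(-1, Add(6, 9, Rational(18, 5)))))) = Add(-46888, Mul(-1, Add(-83, Mul(-1, Rational(93, 5))))) = Add(-46888, Mul(-1, Add(-83, Rational(-93, 5)))) = Add(-46888, Mul(-1, Rational(-508, 5))) = Add(-46888, Rational(508, 5)) = Rational(-233932, 5)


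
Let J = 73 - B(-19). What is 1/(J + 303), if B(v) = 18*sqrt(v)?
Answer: 94/36883 + 9*I*sqrt(19)/73766 ≈ 0.0025486 + 0.00053182*I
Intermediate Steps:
J = 73 - 18*I*sqrt(19) (J = 73 - 18*sqrt(-19) = 73 - 18*I*sqrt(19) ≈ 73.0 - 78.46*I)
1/(J + 303) = 1/((73 - 18*I*sqrt(19)) + 303) = 1/(376 - 18*I*sqrt(19))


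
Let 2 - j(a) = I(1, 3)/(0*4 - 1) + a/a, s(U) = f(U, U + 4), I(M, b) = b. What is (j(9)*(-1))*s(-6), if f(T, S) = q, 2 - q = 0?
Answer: -8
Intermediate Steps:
q = 2 (q = 2 - 1*0 = 2 + 0 = 2)
f(T, S) = 2
s(U) = 2
j(a) = 4 (j(a) = 2 - (3/(0*4 - 1) + a/a) = 2 - (3/(0 - 1) + 1) = 2 - (3/(-1) + 1) = 2 - (3*(-1) + 1) = 2 - (-3 + 1) = 2 - 1*(-2) = 2 + 2 = 4)
(j(9)*(-1))*s(-6) = (4*(-1))*2 = -4*2 = -8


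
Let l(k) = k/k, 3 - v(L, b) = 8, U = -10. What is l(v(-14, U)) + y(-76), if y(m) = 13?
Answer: 14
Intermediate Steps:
v(L, b) = -5 (v(L, b) = 3 - 1*8 = 3 - 8 = -5)
l(k) = 1
l(v(-14, U)) + y(-76) = 1 + 13 = 14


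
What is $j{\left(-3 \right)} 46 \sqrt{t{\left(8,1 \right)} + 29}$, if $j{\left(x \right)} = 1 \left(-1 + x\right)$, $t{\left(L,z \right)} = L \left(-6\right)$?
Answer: $- 184 i \sqrt{19} \approx - 802.04 i$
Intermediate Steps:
$t{\left(L,z \right)} = - 6 L$
$j{\left(x \right)} = -1 + x$
$j{\left(-3 \right)} 46 \sqrt{t{\left(8,1 \right)} + 29} = \left(-1 - 3\right) 46 \sqrt{\left(-6\right) 8 + 29} = \left(-4\right) 46 \sqrt{-48 + 29} = - 184 \sqrt{-19} = - 184 i \sqrt{19}$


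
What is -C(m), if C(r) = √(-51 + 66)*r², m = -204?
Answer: -41616*√15 ≈ -1.6118e+5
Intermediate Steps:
C(r) = √15*r²
-C(m) = -√15*(-204)² = -√15*41616 = -41616*√15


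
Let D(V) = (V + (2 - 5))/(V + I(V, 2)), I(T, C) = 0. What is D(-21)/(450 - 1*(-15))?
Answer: 8/3255 ≈ 0.0024578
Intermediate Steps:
D(V) = (-3 + V)/V (D(V) = (V + (2 - 5))/(V + 0) = (V - 3)/V = (-3 + V)/V)
D(-21)/(450 - 1*(-15)) = ((-3 - 21)/(-21))/(450 - 1*(-15)) = (-1/21*(-24))/(450 + 15) = (8/7)/465 = (8/7)*(1/465) = 8/3255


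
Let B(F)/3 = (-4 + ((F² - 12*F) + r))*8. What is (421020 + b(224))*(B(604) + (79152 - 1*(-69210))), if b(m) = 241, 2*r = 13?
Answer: 3677631278094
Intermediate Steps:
r = 13/2 (r = (½)*13 = 13/2 ≈ 6.5000)
B(F) = 60 - 288*F + 24*F² (B(F) = 3*((-4 + ((F² - 12*F) + 13/2))*8) = 3*((-4 + (13/2 + F² - 12*F))*8) = 3*((5/2 + F² - 12*F)*8) = 3*(20 - 96*F + 8*F²) = 60 - 288*F + 24*F²)
(421020 + b(224))*(B(604) + (79152 - 1*(-69210))) = (421020 + 241)*((60 - 288*604 + 24*604²) + (79152 - 1*(-69210))) = 421261*((60 - 173952 + 24*364816) + (79152 + 69210)) = 421261*((60 - 173952 + 8755584) + 148362) = 421261*(8581692 + 148362) = 421261*8730054 = 3677631278094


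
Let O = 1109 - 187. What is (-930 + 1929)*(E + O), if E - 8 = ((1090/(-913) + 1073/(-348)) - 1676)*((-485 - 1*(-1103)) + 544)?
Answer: -42891212187/22 ≈ -1.9496e+9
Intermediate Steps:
O = 922
E = -128863291/66 (E = 8 + ((1090/(-913) + 1073/(-348)) - 1676)*((-485 - 1*(-1103)) + 544) = 8 + ((1090*(-1/913) + 1073*(-1/348)) - 1676)*((-485 + 1103) + 544) = 8 + ((-1090/913 - 37/12) - 1676)*(618 + 544) = 8 + (-46861/10956 - 1676)*1162 = 8 - 18409117/10956*1162 = 8 - 128863819/66 = -128863291/66 ≈ -1.9525e+6)
(-930 + 1929)*(E + O) = (-930 + 1929)*(-128863291/66 + 922) = 999*(-128802439/66) = -42891212187/22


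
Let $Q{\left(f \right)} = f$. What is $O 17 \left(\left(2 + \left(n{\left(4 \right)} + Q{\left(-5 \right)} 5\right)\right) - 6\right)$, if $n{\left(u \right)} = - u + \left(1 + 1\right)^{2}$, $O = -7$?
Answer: $3451$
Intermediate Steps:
$n{\left(u \right)} = 4 - u$ ($n{\left(u \right)} = - u + 2^{2} = - u + 4 = 4 - u$)
$O 17 \left(\left(2 + \left(n{\left(4 \right)} + Q{\left(-5 \right)} 5\right)\right) - 6\right) = \left(-7\right) 17 \left(\left(2 + \left(\left(4 - 4\right) - 25\right)\right) - 6\right) = - 119 \left(\left(2 + \left(\left(4 - 4\right) - 25\right)\right) - 6\right) = - 119 \left(\left(2 + \left(0 - 25\right)\right) - 6\right) = - 119 \left(\left(2 - 25\right) - 6\right) = - 119 \left(-23 - 6\right) = \left(-119\right) \left(-29\right) = 3451$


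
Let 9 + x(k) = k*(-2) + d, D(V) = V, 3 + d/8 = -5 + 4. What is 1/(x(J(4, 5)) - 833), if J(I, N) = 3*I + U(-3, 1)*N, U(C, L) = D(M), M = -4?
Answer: -1/858 ≈ -0.0011655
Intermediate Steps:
d = -32 (d = -24 + 8*(-5 + 4) = -24 + 8*(-1) = -24 - 8 = -32)
U(C, L) = -4
J(I, N) = -4*N + 3*I (J(I, N) = 3*I - 4*N = -4*N + 3*I)
x(k) = -41 - 2*k (x(k) = -9 + (k*(-2) - 32) = -9 + (-2*k - 32) = -9 + (-32 - 2*k) = -41 - 2*k)
1/(x(J(4, 5)) - 833) = 1/((-41 - 2*(-4*5 + 3*4)) - 833) = 1/((-41 - 2*(-20 + 12)) - 833) = 1/((-41 - 2*(-8)) - 833) = 1/((-41 + 16) - 833) = 1/(-25 - 833) = 1/(-858) = -1/858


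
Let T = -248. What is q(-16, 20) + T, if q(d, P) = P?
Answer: -228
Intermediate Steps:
q(-16, 20) + T = 20 - 248 = -228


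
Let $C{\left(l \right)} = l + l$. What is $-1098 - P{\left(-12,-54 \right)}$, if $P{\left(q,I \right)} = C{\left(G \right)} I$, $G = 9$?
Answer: $-126$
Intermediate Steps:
$C{\left(l \right)} = 2 l$
$P{\left(q,I \right)} = 18 I$ ($P{\left(q,I \right)} = 2 \cdot 9 I = 18 I$)
$-1098 - P{\left(-12,-54 \right)} = -1098 - 18 \left(-54\right) = -1098 - -972 = -1098 + 972 = -126$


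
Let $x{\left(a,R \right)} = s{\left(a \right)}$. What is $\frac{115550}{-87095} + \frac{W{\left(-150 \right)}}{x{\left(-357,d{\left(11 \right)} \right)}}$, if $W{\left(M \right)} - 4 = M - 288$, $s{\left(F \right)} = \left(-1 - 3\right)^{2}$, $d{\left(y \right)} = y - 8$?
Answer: $- \frac{3964803}{139352} \approx -28.452$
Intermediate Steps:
$d{\left(y \right)} = -8 + y$
$s{\left(F \right)} = 16$ ($s{\left(F \right)} = \left(-4\right)^{2} = 16$)
$x{\left(a,R \right)} = 16$
$W{\left(M \right)} = -284 + M$ ($W{\left(M \right)} = 4 + \left(M - 288\right) = 4 + \left(-288 + M\right) = -284 + M$)
$\frac{115550}{-87095} + \frac{W{\left(-150 \right)}}{x{\left(-357,d{\left(11 \right)} \right)}} = \frac{115550}{-87095} + \frac{-284 - 150}{16} = 115550 \left(- \frac{1}{87095}\right) - \frac{217}{8} = - \frac{23110}{17419} - \frac{217}{8} = - \frac{3964803}{139352}$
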